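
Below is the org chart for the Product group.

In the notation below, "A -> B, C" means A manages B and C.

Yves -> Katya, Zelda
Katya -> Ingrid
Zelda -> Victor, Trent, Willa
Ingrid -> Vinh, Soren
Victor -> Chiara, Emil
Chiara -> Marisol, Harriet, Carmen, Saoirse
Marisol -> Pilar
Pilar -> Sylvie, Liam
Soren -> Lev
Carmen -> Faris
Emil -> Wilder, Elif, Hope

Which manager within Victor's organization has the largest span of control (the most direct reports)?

Direct-report counts within Victor's organization: Victor has 2; Emil has 3; Chiara has 4; Carmen has 1; Marisol has 1; Pilar has 2. The largest is 4, held by Chiara.

Chiara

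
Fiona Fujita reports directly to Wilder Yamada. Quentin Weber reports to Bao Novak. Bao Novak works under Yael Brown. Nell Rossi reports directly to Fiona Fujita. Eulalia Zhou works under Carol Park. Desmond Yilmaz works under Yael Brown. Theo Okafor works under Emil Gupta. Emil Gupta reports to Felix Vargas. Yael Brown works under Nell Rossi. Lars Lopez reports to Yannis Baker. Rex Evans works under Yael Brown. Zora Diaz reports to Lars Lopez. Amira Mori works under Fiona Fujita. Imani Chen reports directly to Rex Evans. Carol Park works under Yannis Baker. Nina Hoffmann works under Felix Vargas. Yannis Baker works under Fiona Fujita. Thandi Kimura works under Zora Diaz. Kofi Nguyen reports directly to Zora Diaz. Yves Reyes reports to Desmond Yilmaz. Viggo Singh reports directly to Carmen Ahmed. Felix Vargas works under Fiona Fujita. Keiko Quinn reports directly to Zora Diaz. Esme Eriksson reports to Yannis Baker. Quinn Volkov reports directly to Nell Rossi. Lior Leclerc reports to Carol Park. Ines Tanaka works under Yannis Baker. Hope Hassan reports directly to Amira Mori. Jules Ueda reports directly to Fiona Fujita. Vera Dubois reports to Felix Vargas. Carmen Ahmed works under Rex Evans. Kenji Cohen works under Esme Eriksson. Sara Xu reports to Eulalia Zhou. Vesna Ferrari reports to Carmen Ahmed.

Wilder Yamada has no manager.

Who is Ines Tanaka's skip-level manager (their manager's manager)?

Fiona Fujita

Ines Tanaka reports to Yannis Baker, and Yannis Baker reports to Fiona Fujita. So Ines Tanaka's skip-level manager is Fiona Fujita.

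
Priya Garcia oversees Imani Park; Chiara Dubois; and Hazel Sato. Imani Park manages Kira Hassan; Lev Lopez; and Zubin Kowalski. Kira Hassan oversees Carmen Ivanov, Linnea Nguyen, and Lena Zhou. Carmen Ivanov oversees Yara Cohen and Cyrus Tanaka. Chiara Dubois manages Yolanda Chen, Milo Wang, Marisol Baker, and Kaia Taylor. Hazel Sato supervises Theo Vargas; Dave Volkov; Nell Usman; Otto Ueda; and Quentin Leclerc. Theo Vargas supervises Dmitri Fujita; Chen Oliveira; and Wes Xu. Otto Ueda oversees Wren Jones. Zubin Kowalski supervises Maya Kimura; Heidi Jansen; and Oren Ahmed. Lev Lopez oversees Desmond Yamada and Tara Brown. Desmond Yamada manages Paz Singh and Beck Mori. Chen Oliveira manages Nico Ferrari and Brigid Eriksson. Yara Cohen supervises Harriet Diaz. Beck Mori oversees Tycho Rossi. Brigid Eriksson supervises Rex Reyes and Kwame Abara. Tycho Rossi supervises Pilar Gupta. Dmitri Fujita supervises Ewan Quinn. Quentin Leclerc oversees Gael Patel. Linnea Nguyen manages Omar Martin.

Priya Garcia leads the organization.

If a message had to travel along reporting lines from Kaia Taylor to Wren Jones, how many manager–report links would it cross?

Kaia Taylor is 2 levels below Priya Garcia, and Wren Jones is 3 levels below Priya Garcia (their lowest common manager). The shortest path runs up from Kaia Taylor to Priya Garcia and back down to Wren Jones: 2 + 3 = 5 links.

5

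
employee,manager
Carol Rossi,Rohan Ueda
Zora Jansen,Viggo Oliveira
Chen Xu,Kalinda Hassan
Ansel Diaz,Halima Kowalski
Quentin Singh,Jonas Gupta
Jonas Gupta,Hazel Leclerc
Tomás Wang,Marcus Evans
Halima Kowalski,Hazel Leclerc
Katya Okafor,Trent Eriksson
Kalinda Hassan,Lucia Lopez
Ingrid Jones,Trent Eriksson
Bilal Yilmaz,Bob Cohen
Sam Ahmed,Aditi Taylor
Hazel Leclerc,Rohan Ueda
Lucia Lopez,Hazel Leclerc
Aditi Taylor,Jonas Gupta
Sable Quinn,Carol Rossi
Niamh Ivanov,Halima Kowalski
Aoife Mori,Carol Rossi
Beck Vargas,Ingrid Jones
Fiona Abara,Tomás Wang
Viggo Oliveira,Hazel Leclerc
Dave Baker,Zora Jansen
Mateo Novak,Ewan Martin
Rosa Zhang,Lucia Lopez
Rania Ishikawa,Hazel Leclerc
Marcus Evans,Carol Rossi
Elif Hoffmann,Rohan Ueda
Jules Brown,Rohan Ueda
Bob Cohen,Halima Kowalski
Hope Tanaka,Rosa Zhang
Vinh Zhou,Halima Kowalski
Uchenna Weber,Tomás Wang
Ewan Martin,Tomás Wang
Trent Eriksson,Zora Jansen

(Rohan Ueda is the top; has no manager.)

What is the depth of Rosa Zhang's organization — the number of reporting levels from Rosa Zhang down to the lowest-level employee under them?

1

The longest chain under Rosa Zhang runs Rosa Zhang → Hope Tanaka, which is 1 level below Rosa Zhang.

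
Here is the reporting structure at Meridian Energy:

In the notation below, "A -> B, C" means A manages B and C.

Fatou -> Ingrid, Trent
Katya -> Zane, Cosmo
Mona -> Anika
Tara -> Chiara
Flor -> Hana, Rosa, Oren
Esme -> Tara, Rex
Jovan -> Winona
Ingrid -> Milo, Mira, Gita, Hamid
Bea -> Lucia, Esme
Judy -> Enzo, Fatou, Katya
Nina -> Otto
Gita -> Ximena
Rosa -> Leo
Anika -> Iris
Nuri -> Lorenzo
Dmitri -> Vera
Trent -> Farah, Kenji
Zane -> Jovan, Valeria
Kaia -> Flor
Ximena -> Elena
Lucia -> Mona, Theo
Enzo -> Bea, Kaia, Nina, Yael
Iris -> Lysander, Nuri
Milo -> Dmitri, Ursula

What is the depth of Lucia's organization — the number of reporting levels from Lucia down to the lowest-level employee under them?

5

The longest chain under Lucia runs Lucia → Mona → Anika → Iris → Nuri → Lorenzo, which is 5 levels below Lucia.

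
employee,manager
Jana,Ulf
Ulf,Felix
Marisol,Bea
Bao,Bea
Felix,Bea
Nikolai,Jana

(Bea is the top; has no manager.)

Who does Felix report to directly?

Bea

Felix reports directly to Bea.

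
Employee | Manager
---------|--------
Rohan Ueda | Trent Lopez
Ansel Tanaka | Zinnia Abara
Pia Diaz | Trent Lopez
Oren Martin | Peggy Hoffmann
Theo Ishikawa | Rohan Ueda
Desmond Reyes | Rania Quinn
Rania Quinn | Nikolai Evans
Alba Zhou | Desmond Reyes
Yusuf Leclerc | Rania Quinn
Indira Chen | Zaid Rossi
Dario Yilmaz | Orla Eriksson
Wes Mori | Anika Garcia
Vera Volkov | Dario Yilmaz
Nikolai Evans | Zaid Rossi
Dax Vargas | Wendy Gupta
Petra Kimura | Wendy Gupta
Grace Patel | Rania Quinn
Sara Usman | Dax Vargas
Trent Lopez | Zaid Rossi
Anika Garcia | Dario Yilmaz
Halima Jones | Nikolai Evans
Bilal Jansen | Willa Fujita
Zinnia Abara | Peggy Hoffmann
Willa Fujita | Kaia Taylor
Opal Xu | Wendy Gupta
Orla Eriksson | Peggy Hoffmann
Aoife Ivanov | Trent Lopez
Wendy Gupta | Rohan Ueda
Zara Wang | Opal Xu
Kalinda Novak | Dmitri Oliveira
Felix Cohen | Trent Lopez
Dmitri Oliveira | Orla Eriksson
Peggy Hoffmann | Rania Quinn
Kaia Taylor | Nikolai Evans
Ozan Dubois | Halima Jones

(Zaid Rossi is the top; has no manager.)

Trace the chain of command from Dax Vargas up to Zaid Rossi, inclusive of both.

Dax Vargas -> Wendy Gupta -> Rohan Ueda -> Trent Lopez -> Zaid Rossi

Dax Vargas reports to Wendy Gupta. Wendy Gupta reports to Rohan Ueda. Rohan Ueda reports to Trent Lopez. Trent Lopez reports to Zaid Rossi. Zaid Rossi is at the top.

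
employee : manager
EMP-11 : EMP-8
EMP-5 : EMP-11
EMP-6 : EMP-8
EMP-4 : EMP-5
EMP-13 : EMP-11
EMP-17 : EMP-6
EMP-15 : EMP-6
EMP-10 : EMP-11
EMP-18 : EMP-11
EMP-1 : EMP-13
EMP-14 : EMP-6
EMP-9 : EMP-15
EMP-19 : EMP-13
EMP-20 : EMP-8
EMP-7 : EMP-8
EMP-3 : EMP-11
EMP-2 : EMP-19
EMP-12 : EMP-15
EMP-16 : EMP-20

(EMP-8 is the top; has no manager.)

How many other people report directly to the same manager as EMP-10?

4

EMP-10 reports to EMP-11. EMP-11's other direct reports are EMP-5, EMP-13, EMP-18, EMP-3 — 4 peers.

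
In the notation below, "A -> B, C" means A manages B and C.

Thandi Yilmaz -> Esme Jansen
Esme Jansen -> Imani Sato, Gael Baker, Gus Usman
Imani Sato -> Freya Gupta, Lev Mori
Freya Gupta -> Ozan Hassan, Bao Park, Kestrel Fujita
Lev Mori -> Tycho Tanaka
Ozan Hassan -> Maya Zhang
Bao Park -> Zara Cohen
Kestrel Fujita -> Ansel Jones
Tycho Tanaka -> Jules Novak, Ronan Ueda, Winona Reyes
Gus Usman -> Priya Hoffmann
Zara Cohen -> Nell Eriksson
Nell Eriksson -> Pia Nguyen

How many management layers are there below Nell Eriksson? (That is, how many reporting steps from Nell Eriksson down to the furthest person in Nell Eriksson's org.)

1

The longest chain under Nell Eriksson runs Nell Eriksson → Pia Nguyen, which is 1 level below Nell Eriksson.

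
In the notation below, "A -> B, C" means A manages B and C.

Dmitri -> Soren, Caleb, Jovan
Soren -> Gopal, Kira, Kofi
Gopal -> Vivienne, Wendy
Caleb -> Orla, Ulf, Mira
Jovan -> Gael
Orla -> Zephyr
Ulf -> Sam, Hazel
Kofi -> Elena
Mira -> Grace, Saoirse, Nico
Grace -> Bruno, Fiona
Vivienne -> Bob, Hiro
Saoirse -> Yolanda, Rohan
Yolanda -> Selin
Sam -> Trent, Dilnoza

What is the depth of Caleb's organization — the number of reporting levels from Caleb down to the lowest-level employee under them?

4

The longest chain under Caleb runs Caleb → Mira → Saoirse → Yolanda → Selin, which is 4 levels below Caleb.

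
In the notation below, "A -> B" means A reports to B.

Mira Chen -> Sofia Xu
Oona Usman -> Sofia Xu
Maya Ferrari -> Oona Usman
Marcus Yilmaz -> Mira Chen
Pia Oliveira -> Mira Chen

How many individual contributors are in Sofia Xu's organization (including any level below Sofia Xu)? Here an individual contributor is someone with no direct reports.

3

The people in Sofia Xu's organization with no one reporting to them are Maya Ferrari, Pia Oliveira, Marcus Yilmaz. That is 3.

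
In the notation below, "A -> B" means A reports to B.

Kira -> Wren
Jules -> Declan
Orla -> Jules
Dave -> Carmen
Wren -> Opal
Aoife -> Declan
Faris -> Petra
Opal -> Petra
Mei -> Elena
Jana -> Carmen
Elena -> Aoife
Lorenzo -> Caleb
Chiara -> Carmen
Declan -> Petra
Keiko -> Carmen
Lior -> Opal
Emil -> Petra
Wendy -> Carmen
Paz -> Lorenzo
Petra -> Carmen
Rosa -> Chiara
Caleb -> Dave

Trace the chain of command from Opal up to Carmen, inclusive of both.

Opal reports to Petra. Petra reports to Carmen. Carmen is at the top.

Opal -> Petra -> Carmen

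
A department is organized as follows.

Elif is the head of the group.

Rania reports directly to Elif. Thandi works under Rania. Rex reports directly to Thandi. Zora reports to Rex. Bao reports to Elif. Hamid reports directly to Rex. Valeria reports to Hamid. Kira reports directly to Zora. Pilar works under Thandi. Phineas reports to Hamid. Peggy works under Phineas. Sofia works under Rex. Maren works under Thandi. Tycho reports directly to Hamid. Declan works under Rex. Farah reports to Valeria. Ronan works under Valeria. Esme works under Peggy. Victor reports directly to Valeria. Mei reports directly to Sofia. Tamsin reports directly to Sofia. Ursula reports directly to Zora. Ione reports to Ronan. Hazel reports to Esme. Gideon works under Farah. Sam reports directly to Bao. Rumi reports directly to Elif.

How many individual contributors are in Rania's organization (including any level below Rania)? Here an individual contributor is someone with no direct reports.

12

The people in Rania's organization with no one reporting to them are Maren, Pilar, Declan, Tamsin, Mei, Tycho, Hazel, Victor, Ione, Gideon, Ursula, Kira. That is 12.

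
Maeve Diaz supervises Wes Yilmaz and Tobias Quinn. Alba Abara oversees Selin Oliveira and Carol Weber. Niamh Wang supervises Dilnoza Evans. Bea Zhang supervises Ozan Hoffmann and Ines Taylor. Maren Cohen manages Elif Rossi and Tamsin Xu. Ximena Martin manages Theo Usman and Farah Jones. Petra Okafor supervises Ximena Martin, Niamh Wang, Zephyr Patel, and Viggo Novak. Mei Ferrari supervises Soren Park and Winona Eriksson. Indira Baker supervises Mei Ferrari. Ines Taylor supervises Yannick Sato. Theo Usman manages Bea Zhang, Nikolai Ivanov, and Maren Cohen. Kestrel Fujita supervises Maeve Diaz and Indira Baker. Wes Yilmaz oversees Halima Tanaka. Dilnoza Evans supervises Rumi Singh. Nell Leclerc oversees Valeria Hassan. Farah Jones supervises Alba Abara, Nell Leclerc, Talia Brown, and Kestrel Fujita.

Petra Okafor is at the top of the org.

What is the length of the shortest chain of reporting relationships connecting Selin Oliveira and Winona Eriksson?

Selin Oliveira is 2 levels below Farah Jones, and Winona Eriksson is 4 levels below Farah Jones (their lowest common manager). The shortest path runs up from Selin Oliveira to Farah Jones and back down to Winona Eriksson: 2 + 4 = 6 links.

6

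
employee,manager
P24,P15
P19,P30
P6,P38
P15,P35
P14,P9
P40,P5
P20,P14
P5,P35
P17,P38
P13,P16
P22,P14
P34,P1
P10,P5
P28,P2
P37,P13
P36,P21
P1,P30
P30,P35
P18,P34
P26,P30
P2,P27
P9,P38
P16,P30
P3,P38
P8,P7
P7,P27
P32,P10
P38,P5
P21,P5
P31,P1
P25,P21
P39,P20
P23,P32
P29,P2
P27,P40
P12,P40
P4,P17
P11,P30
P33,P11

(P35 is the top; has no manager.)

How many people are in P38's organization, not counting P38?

9

P38 directly manages P9, P3, P17, P6. Under P9: P14, P22, P20, P39 (4). P3 has no reports. Under P17: P4 (1). P6 has no reports. So P38's organization is 4 direct reports plus everyone under them: 5 + 1 + 2 + 1 = 9.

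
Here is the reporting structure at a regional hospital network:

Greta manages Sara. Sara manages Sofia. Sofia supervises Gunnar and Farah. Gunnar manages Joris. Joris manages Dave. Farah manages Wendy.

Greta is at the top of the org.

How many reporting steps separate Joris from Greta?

Chain from Joris up to Greta: Joris → Gunnar → Sofia → Sara → Greta. That is 4 steps up, so Joris is 4 levels below Greta.

4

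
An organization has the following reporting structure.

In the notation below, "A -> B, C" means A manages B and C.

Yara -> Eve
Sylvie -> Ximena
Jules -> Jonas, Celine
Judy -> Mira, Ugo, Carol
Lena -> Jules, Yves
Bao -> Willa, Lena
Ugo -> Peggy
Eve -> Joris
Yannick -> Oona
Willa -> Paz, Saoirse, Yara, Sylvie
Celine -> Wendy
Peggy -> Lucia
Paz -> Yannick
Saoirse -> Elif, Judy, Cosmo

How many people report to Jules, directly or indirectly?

3

Jules directly manages Jonas, Celine. Jonas has no reports. Under Celine: Wendy (1). So Jules's organization is 2 direct reports plus everyone under them: 1 + 2 = 3.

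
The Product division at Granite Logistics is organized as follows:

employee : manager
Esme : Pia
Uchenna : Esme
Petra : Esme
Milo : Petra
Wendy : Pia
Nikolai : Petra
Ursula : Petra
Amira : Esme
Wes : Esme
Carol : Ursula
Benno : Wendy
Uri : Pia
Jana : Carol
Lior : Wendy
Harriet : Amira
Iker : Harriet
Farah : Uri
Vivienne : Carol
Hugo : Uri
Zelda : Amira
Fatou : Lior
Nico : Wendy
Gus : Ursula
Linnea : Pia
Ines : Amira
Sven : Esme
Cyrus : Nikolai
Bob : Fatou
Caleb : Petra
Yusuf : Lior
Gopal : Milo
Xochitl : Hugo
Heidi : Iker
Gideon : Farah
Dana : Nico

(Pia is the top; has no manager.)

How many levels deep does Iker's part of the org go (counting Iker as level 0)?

The longest chain under Iker runs Iker → Heidi, which is 1 level below Iker.

1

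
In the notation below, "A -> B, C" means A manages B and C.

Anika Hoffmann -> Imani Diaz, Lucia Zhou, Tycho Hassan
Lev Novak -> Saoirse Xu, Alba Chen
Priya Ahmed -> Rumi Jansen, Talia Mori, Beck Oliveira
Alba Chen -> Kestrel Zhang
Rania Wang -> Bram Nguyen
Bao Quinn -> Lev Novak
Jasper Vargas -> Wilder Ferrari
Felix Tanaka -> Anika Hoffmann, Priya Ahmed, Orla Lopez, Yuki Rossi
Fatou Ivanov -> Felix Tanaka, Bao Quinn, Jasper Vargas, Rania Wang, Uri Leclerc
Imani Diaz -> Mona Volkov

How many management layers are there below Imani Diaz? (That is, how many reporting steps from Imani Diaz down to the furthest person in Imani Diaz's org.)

The longest chain under Imani Diaz runs Imani Diaz → Mona Volkov, which is 1 level below Imani Diaz.

1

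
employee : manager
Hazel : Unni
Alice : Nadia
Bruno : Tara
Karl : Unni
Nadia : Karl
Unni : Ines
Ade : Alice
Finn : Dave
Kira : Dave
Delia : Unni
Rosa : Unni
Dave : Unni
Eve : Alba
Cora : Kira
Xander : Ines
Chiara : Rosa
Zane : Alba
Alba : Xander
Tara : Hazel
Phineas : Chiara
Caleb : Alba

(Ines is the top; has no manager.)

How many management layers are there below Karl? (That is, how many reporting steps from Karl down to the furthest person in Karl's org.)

3

The longest chain under Karl runs Karl → Nadia → Alice → Ade, which is 3 levels below Karl.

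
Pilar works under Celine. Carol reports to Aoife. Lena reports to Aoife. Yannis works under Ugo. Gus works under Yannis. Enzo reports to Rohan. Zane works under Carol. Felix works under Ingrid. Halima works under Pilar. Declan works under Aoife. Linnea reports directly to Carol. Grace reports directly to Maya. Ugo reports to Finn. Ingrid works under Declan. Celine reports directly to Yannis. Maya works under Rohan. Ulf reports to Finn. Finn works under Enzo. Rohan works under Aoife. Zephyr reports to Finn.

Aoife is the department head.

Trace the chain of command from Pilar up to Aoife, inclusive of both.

Pilar -> Celine -> Yannis -> Ugo -> Finn -> Enzo -> Rohan -> Aoife

Pilar reports to Celine. Celine reports to Yannis. Yannis reports to Ugo. Ugo reports to Finn. Finn reports to Enzo. Enzo reports to Rohan. Rohan reports to Aoife. Aoife is at the top.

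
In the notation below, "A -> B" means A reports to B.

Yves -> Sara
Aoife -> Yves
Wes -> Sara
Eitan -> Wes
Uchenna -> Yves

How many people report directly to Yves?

Yves directly manages Aoife, Uchenna. That is 2 direct reports.

2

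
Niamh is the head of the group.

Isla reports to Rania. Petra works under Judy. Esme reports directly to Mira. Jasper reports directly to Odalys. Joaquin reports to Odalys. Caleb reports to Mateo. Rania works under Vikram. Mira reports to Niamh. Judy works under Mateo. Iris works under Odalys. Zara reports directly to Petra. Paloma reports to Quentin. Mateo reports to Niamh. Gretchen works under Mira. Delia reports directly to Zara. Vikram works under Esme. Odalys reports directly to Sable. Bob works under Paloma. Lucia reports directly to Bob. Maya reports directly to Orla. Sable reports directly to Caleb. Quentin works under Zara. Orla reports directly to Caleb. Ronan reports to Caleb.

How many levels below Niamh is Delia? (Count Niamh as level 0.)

5

Chain from Delia up to Niamh: Delia → Zara → Petra → Judy → Mateo → Niamh. That is 5 steps up, so Delia is 5 levels below Niamh.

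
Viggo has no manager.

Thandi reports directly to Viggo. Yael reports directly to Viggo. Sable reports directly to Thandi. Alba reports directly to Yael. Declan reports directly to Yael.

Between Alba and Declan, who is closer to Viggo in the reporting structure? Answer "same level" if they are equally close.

Both Alba and Declan are 2 levels below Viggo.

same level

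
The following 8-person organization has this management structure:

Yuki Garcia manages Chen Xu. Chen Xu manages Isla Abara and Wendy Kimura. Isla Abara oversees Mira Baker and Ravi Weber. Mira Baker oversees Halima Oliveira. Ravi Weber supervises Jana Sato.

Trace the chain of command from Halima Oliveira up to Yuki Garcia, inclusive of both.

Halima Oliveira reports to Mira Baker. Mira Baker reports to Isla Abara. Isla Abara reports to Chen Xu. Chen Xu reports to Yuki Garcia. Yuki Garcia is at the top.

Halima Oliveira -> Mira Baker -> Isla Abara -> Chen Xu -> Yuki Garcia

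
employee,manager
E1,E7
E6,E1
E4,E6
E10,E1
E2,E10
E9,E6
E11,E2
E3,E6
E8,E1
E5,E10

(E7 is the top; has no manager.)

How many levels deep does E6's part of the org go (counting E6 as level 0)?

1

The longest chain under E6 runs E6 → E3, which is 1 level below E6.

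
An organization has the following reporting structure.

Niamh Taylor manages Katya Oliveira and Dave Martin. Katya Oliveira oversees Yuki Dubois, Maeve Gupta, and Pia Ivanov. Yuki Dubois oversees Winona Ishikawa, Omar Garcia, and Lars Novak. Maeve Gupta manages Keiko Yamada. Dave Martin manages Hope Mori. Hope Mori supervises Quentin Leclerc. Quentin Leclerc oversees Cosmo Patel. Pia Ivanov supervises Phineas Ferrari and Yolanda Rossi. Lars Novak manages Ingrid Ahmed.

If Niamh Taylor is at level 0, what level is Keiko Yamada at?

3

Chain from Keiko Yamada up to Niamh Taylor: Keiko Yamada → Maeve Gupta → Katya Oliveira → Niamh Taylor. That is 3 steps up, so Keiko Yamada is 3 levels below Niamh Taylor.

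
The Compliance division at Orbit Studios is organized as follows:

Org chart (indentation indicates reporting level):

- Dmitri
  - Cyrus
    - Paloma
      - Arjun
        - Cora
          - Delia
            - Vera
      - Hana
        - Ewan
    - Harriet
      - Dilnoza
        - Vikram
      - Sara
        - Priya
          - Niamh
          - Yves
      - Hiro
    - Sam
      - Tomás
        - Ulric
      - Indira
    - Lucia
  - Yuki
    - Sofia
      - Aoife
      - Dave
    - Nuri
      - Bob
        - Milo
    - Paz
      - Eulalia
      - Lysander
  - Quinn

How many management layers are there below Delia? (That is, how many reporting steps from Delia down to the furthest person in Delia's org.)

1

The longest chain under Delia runs Delia → Vera, which is 1 level below Delia.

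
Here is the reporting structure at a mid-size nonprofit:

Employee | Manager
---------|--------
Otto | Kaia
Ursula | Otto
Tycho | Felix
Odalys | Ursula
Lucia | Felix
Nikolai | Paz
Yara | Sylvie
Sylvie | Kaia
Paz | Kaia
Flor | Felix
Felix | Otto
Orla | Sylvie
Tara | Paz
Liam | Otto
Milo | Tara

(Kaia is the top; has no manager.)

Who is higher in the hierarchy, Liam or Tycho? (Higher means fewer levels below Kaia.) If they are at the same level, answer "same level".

Liam

Liam is 2 levels below Kaia; Tycho is 3. Liam is higher.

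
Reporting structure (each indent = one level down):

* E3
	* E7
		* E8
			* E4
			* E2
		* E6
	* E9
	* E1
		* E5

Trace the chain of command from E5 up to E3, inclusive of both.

E5 reports to E1. E1 reports to E3. E3 is at the top.

E5 -> E1 -> E3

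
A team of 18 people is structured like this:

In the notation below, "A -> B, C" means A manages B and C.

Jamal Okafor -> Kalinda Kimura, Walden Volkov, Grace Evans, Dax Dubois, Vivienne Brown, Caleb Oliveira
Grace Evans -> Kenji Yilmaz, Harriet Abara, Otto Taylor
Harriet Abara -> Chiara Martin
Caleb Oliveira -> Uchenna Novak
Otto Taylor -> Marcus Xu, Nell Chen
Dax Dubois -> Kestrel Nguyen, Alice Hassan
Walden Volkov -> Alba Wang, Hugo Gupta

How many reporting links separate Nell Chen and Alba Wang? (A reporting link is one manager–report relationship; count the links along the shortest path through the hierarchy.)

5

Nell Chen is 3 levels below Jamal Okafor, and Alba Wang is 2 levels below Jamal Okafor (their lowest common manager). The shortest path runs up from Nell Chen to Jamal Okafor and back down to Alba Wang: 3 + 2 = 5 links.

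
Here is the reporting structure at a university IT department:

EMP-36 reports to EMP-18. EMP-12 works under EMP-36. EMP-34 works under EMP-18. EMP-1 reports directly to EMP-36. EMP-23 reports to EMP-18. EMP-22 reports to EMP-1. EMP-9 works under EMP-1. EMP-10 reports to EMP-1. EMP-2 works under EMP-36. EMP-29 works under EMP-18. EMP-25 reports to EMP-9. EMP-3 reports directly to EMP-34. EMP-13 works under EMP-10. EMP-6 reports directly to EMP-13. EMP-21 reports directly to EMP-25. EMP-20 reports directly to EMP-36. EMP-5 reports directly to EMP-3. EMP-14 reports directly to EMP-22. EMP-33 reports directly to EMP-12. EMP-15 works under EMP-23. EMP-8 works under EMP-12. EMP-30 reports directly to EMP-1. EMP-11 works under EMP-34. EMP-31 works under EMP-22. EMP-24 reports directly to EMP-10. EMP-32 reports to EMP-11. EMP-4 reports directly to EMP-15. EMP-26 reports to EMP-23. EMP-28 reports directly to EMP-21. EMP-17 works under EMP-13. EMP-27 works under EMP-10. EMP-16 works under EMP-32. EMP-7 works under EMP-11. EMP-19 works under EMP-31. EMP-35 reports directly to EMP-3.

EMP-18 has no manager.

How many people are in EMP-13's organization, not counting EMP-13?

2

EMP-13 directly manages EMP-6, EMP-17. EMP-6 has no reports. EMP-17 has no reports. So EMP-13's organization is 2 direct reports plus everyone under them: 1 + 1 = 2.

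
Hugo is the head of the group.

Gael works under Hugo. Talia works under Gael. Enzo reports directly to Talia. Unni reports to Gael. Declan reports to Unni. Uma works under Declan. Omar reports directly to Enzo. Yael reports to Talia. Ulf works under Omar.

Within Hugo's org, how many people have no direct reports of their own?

3

The people in Hugo's organization with no one reporting to them are Uma, Yael, Ulf. That is 3.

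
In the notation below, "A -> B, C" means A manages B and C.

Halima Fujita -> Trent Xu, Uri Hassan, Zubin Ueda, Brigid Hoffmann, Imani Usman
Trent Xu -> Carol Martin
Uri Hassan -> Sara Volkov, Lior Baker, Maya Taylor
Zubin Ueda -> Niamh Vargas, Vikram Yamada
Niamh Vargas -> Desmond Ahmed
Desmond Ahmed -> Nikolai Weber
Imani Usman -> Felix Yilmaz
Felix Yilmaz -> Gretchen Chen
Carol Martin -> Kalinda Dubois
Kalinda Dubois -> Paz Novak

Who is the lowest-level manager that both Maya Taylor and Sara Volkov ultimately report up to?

Maya Taylor's chain of managers is Uri Hassan, Halima Fujita. Sara Volkov's chain of managers is Uri Hassan, Halima Fujita. The first manager that appears in both chains is Uri Hassan.

Uri Hassan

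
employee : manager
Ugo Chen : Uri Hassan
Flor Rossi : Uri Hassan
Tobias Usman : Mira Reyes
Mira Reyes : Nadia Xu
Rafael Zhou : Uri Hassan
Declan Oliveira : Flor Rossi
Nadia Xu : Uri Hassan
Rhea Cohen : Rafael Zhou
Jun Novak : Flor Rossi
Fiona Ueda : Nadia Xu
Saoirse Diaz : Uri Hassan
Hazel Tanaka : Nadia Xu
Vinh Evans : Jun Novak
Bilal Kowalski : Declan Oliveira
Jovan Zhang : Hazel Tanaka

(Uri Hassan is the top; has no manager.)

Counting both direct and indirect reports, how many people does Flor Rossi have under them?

Flor Rossi directly manages Jun Novak, Declan Oliveira. Under Jun Novak: Vinh Evans (1). Under Declan Oliveira: Bilal Kowalski (1). So Flor Rossi's organization is 2 direct reports plus everyone under them: 2 + 2 = 4.

4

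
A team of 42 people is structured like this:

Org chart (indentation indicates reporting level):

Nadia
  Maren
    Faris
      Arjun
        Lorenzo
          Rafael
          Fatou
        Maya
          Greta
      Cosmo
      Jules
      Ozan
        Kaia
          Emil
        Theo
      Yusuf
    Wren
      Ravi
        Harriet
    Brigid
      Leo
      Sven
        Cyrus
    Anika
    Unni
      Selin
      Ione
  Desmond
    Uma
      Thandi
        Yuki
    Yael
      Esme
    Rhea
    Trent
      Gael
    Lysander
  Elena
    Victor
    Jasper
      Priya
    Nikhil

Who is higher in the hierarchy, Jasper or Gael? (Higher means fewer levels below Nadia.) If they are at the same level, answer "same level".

Jasper is 2 levels below Nadia; Gael is 3. Jasper is higher.

Jasper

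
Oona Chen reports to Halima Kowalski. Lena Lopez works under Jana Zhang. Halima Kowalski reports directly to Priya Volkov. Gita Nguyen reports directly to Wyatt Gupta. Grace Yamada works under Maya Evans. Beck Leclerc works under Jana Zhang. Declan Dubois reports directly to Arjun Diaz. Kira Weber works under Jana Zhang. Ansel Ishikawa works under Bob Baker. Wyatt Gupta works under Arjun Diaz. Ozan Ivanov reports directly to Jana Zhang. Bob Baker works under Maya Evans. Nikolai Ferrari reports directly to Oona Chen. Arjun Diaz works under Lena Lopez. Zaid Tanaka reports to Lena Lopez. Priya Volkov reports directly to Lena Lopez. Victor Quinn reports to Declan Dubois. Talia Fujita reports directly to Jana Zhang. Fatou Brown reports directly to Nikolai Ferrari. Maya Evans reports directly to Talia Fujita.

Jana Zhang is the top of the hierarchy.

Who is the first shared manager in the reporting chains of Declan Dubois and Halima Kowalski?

Declan Dubois's chain of managers is Arjun Diaz, Lena Lopez, Jana Zhang. Halima Kowalski's chain of managers is Priya Volkov, Lena Lopez, Jana Zhang. The first manager that appears in both chains is Lena Lopez.

Lena Lopez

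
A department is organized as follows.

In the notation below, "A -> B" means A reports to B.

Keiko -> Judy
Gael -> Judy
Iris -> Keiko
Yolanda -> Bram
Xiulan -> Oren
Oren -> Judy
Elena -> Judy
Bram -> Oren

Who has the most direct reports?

Direct-report counts: Judy has 4; Oren has 2; Bram has 1; Keiko has 1. The largest is 4, held by Judy.

Judy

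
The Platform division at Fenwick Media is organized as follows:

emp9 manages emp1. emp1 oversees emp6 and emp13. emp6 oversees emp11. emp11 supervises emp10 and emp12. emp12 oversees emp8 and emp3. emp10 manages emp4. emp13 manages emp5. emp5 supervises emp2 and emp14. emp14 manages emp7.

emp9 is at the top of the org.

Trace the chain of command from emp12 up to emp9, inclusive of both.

emp12 -> emp11 -> emp6 -> emp1 -> emp9

emp12 reports to emp11. emp11 reports to emp6. emp6 reports to emp1. emp1 reports to emp9. emp9 is at the top.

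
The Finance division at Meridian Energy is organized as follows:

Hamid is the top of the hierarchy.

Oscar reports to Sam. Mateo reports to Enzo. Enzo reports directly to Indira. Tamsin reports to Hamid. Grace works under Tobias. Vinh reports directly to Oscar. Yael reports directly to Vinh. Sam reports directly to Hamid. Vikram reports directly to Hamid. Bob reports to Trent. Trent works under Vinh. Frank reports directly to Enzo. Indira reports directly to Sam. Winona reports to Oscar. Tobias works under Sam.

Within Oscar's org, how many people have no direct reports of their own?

3

The people in Oscar's organization with no one reporting to them are Yael, Bob, Winona. That is 3.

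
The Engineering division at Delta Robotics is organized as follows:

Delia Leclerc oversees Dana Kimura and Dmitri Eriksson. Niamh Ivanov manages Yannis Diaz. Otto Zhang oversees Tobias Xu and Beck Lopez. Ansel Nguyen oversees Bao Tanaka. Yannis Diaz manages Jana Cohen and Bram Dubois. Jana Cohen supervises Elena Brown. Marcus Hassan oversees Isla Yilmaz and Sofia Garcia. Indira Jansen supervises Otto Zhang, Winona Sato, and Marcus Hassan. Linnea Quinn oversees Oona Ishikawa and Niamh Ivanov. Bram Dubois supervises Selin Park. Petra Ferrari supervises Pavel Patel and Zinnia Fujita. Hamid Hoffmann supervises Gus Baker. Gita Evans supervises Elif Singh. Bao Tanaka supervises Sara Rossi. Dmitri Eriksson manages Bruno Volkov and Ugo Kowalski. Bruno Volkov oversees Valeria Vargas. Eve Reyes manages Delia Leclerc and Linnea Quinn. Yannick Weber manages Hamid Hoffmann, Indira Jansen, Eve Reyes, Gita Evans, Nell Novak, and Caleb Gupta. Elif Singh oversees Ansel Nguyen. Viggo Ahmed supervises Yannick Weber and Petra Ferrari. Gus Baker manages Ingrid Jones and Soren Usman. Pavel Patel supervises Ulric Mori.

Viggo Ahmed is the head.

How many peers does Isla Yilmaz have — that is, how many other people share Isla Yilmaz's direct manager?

1

Isla Yilmaz reports to Marcus Hassan. Marcus Hassan's other direct reports are Sofia Garcia — 1 peer.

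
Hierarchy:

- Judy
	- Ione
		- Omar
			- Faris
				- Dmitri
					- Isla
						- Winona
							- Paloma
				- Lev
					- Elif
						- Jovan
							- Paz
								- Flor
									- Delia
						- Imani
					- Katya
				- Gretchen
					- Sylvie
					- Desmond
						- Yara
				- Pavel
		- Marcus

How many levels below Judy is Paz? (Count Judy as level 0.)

7

Chain from Paz up to Judy: Paz → Jovan → Elif → Lev → Faris → Omar → Ione → Judy. That is 7 steps up, so Paz is 7 levels below Judy.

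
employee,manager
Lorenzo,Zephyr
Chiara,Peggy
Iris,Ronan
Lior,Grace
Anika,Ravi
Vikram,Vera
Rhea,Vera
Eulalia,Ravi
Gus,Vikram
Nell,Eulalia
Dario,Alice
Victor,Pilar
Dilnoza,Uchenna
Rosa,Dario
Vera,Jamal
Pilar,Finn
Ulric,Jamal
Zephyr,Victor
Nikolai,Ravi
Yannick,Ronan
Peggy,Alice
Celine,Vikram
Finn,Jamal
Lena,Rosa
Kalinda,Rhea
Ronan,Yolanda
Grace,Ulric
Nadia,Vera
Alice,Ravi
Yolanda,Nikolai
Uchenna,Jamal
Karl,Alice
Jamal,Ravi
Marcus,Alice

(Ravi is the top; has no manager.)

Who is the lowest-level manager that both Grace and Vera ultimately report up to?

Jamal

Grace's chain of managers is Ulric, Jamal, Ravi. Vera's chain of managers is Jamal, Ravi. The first manager that appears in both chains is Jamal.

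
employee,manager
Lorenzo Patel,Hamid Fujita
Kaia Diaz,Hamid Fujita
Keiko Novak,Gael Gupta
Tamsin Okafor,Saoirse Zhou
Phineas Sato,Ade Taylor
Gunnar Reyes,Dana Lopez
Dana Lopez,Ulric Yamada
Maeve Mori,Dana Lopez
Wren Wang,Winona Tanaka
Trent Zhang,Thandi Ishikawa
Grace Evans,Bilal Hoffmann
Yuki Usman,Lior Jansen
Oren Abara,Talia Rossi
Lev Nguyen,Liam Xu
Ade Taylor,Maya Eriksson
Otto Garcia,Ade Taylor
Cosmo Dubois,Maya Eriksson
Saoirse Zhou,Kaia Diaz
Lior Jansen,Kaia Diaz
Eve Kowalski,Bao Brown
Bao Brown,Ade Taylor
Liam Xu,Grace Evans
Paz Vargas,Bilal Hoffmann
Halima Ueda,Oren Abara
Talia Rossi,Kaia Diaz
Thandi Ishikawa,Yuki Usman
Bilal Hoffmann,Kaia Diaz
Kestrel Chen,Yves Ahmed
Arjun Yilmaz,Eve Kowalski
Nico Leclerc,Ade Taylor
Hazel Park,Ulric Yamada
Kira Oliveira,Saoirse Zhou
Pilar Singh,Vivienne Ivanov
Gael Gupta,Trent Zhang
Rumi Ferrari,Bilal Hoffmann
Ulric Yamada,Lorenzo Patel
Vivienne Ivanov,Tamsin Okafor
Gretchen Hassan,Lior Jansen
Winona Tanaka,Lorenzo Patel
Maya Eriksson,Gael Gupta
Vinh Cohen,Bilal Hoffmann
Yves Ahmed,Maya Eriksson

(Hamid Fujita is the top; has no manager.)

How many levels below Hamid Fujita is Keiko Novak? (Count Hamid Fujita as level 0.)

Chain from Keiko Novak up to Hamid Fujita: Keiko Novak → Gael Gupta → Trent Zhang → Thandi Ishikawa → Yuki Usman → Lior Jansen → Kaia Diaz → Hamid Fujita. That is 7 steps up, so Keiko Novak is 7 levels below Hamid Fujita.

7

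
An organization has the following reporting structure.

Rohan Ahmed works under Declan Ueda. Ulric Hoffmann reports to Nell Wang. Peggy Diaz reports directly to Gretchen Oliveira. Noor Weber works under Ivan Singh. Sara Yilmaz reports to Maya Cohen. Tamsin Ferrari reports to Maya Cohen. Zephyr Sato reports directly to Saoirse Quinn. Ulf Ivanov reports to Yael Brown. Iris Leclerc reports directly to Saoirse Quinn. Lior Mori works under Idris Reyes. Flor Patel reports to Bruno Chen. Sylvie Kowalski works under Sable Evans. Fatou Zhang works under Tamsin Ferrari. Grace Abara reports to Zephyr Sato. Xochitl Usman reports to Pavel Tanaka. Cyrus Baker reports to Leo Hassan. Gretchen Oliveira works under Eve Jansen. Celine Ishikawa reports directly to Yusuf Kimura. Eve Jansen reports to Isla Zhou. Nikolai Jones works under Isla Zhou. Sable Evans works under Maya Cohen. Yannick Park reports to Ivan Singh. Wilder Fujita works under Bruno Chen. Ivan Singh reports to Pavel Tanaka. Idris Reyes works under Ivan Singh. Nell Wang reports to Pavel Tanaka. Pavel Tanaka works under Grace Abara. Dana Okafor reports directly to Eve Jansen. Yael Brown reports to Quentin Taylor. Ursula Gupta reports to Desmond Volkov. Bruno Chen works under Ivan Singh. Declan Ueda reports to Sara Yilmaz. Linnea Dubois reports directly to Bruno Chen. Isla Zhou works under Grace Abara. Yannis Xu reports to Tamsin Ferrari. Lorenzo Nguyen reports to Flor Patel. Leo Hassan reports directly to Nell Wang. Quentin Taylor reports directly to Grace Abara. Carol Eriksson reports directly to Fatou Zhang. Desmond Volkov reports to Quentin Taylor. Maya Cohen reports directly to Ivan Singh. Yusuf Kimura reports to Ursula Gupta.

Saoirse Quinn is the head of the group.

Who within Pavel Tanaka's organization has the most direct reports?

Direct-report counts within Pavel Tanaka's organization: Pavel Tanaka has 3; Nell Wang has 2; Leo Hassan has 1; Ivan Singh has 5; Idris Reyes has 1; Bruno Chen has 3; Flor Patel has 1; Maya Cohen has 3; Sara Yilmaz has 1; Declan Ueda has 1; Tamsin Ferrari has 2; Fatou Zhang has 1; Sable Evans has 1. The largest is 5, held by Ivan Singh.

Ivan Singh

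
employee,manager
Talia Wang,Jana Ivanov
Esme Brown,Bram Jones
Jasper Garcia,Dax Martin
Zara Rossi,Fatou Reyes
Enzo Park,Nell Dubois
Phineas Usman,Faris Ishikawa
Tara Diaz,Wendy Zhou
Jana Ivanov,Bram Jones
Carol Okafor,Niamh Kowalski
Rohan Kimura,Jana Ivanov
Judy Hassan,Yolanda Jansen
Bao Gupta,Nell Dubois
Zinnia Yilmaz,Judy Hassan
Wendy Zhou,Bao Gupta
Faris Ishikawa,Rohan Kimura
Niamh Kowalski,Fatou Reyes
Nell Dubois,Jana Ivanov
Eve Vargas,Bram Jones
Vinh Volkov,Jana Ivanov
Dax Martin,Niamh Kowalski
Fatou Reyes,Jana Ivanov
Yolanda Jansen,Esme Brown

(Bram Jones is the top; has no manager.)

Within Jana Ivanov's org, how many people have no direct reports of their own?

The people in Jana Ivanov's organization with no one reporting to them are Phineas Usman, Vinh Volkov, Tara Diaz, Enzo Park, Talia Wang, Zara Rossi, Carol Okafor, Jasper Garcia. That is 8.

8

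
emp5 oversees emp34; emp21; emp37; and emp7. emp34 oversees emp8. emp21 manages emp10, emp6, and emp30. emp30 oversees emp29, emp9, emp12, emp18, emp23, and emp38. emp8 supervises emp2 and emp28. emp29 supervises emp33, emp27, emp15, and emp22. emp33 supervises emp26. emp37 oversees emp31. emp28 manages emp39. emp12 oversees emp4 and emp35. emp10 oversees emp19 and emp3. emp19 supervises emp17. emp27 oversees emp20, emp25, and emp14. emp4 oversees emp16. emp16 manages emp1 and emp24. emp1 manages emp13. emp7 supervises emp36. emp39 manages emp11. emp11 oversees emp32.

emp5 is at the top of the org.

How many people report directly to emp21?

emp21 directly manages emp30, emp10, emp6. That is 3 direct reports.

3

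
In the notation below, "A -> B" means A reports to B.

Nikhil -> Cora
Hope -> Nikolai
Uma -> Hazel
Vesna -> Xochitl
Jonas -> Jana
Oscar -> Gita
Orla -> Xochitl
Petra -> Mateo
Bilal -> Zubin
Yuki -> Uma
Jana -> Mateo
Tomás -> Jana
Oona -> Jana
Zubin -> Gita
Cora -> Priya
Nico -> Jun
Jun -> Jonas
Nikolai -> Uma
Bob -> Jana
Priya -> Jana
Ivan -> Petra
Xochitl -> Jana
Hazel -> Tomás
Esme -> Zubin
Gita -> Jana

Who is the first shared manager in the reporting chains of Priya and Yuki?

Jana

Priya's chain of managers is Jana, Mateo. Yuki's chain of managers is Uma, Hazel, Tomás, Jana, Mateo. The first manager that appears in both chains is Jana.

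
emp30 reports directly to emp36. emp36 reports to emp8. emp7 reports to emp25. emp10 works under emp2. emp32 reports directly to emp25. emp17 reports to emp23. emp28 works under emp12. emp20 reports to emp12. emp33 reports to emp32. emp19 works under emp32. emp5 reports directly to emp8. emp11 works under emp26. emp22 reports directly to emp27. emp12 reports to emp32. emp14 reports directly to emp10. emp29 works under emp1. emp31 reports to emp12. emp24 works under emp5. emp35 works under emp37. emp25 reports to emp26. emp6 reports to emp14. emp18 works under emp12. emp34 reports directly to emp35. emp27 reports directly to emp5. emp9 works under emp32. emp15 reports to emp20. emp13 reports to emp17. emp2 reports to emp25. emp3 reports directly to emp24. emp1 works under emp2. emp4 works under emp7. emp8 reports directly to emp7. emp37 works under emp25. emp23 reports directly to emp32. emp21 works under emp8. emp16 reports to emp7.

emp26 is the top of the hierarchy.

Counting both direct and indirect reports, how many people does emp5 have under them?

4

emp5 directly manages emp27, emp24. Under emp27: emp22 (1). Under emp24: emp3 (1). So emp5's organization is 2 direct reports plus everyone under them: 2 + 2 = 4.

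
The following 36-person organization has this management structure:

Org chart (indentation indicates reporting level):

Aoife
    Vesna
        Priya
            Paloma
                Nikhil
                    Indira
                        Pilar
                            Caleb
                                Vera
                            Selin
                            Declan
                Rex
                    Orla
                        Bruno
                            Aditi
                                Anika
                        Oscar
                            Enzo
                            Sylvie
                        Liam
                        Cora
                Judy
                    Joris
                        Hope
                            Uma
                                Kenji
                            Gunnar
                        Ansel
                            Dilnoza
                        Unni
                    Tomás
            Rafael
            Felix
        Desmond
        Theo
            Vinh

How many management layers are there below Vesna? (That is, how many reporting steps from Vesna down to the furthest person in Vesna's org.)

7

The longest chain under Vesna runs Vesna → Priya → Paloma → Judy → Joris → Hope → Uma → Kenji, which is 7 levels below Vesna.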